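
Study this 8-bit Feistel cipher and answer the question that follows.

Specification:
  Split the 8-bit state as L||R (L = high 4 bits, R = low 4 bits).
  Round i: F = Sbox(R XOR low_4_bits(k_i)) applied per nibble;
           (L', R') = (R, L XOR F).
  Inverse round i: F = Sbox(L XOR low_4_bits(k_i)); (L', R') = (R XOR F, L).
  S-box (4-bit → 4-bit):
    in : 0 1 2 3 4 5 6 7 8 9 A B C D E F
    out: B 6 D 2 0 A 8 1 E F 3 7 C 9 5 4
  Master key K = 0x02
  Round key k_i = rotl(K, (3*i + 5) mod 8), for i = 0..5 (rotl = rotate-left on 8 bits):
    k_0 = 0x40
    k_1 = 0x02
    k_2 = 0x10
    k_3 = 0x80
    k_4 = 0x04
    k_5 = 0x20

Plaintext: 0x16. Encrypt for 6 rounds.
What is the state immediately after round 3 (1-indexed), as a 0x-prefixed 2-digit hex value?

s_0 = plaintext = 0x16
s_1 = Round(s_0, k_0) = 0x69
s_2 = Round(s_1, k_1) = 0x91
s_3 = Round(s_2, k_2) = 0x1F
s_4 = Round(s_3, k_3) = 0xF5
s_5 = Round(s_4, k_4) = 0x59
s_6 = Round(s_5, k_5) = 0x9A

0x1F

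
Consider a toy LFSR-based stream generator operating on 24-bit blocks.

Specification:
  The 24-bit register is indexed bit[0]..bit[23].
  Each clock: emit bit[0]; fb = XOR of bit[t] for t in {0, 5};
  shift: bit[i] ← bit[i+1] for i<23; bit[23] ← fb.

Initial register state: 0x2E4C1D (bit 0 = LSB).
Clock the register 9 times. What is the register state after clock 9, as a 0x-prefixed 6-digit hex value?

reg_0 = 0x2E4C1D
clock 1: out=1, reg = 0x97260E
clock 2: out=0, reg = 0x4B9307
clock 3: out=1, reg = 0xA5C983
clock 4: out=1, reg = 0xD2E4C1
clock 5: out=1, reg = 0xE97260
clock 6: out=0, reg = 0xF4B930
clock 7: out=0, reg = 0xFA5C98
clock 8: out=0, reg = 0x7D2E4C
clock 9: out=0, reg = 0x3E9726

0x3E9726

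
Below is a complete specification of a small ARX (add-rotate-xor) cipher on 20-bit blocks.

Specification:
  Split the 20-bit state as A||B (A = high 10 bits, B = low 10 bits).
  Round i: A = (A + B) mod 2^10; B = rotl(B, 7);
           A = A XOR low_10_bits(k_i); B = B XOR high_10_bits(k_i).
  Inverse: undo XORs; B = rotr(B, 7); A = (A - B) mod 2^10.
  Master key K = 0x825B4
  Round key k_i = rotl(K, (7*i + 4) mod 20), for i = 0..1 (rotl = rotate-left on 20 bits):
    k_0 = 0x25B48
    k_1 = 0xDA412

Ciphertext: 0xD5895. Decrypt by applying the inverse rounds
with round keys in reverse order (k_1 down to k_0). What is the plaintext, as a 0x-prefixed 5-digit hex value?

s_0 = ciphertext = 0xD5895
s_1 = InvRound(s_0, k_1) = 0xD77E7
s_2 = InvRound(s_1, k_0) = 0x21F8E

0x21F8E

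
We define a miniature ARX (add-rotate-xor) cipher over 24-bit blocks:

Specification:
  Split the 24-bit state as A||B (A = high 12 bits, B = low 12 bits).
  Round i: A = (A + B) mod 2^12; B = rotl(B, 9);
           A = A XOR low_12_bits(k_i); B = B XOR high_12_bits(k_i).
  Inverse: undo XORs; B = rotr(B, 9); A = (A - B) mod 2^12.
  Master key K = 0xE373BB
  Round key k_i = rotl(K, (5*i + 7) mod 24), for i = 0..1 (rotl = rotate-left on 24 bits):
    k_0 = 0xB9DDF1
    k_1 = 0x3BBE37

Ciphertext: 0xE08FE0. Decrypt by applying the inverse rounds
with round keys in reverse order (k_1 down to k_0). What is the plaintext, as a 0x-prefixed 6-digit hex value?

0x674A1C

s_0 = ciphertext = 0xE08FE0
s_1 = InvRound(s_0, k_1) = 0xD612DE
s_2 = InvRound(s_1, k_0) = 0x674A1C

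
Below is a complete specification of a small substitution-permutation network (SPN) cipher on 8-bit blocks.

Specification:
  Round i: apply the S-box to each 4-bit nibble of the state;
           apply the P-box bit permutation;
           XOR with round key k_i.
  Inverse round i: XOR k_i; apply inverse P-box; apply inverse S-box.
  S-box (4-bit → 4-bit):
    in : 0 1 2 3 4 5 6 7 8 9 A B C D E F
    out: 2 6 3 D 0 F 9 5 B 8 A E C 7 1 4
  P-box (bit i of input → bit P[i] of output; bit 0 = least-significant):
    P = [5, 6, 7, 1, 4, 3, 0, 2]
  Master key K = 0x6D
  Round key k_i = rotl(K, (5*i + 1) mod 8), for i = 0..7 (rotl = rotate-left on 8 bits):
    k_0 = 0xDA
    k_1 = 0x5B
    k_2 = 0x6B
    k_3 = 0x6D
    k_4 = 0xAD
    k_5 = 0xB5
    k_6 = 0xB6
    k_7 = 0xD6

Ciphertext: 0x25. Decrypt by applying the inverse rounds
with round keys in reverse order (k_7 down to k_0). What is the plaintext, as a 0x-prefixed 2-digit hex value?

s_0 = ciphertext = 0x25
s_1 = InvRound(s_0, k_7) = 0x75
s_2 = InvRound(s_1, k_6) = 0xFB
s_3 = InvRound(s_2, k_5) = 0xAA
s_4 = InvRound(s_3, k_4) = 0xC9
s_5 = InvRound(s_4, k_3) = 0x97
s_6 = InvRound(s_5, k_2) = 0x8D
s_7 = InvRound(s_6, k_1) = 0x6B
s_8 = InvRound(s_7, k_0) = 0x77

0x77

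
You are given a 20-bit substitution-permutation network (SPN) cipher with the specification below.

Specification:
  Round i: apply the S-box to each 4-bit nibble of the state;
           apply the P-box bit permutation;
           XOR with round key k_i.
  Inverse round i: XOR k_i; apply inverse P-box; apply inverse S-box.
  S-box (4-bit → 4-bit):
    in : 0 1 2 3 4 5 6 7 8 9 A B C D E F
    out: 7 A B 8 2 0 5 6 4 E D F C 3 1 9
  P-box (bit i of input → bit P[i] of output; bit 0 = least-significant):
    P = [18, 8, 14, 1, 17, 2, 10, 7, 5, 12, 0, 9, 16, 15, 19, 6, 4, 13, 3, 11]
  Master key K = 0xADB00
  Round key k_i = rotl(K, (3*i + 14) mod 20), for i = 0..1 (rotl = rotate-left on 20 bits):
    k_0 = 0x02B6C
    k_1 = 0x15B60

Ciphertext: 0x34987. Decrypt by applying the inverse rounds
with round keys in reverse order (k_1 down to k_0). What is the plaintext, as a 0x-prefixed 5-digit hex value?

s_0 = ciphertext = 0x34987
s_1 = InvRound(s_0, k_1) = 0x53B23
s_2 = InvRound(s_1, k_0) = 0x8F74F

0x8F74F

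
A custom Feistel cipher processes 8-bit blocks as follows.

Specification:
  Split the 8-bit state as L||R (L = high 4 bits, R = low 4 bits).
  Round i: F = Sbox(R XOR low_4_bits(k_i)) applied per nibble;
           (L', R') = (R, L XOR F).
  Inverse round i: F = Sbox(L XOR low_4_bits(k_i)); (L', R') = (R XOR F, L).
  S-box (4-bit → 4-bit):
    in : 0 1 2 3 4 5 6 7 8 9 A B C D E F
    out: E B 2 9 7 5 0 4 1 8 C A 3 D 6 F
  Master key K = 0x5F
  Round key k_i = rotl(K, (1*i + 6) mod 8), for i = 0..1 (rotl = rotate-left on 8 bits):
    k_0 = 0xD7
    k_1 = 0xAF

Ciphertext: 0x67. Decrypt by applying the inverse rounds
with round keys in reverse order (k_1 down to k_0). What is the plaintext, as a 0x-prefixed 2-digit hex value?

0x7F

s_0 = ciphertext = 0x67
s_1 = InvRound(s_0, k_1) = 0xF6
s_2 = InvRound(s_1, k_0) = 0x7F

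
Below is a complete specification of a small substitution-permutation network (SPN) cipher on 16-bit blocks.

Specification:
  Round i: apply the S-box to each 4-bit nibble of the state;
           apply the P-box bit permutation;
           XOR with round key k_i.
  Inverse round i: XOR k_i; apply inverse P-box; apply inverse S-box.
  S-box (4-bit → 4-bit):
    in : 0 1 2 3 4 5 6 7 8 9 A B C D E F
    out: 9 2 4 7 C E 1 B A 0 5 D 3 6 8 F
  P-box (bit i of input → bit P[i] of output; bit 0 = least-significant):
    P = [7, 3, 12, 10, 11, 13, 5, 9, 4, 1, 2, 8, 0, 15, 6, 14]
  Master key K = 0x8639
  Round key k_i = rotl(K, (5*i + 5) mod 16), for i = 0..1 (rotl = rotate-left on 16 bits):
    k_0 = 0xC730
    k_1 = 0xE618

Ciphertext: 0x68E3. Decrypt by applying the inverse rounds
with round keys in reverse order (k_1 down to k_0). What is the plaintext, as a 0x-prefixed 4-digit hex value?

0x757A

s_0 = ciphertext = 0x68E3
s_1 = InvRound(s_0, k_1) = 0x3CB7
s_2 = InvRound(s_1, k_0) = 0x757A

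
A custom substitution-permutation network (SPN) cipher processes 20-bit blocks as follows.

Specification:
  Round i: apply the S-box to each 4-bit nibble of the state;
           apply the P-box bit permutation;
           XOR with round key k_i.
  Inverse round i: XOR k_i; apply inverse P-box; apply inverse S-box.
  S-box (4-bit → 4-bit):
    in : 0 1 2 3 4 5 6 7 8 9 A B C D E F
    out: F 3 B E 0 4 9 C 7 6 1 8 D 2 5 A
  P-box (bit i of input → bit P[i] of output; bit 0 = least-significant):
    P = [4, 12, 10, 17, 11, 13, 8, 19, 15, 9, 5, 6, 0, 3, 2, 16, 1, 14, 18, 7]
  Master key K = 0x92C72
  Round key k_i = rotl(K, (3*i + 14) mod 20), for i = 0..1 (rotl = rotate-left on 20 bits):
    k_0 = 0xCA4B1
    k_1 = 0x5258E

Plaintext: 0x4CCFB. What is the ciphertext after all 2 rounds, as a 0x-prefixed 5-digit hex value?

0x00503

s_0 = plaintext = 0x4CCFB
s_1 = Round(s_0, k_0) = 0x704D4
s_2 = Round(s_1, k_1) = 0x00503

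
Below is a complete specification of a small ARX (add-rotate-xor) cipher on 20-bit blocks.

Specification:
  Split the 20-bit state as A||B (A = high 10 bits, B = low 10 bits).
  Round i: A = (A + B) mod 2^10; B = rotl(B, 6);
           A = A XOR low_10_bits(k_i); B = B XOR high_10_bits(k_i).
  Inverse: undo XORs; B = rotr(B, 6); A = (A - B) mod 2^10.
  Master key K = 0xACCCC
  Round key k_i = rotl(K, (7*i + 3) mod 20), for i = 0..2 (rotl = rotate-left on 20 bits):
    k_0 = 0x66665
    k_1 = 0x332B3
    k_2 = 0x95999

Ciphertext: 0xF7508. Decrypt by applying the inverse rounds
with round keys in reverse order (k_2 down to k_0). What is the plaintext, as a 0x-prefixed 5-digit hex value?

s_0 = ciphertext = 0xF7508
s_1 = InvRound(s_0, k_2) = 0x15DED
s_2 = InvRound(s_1, k_1) = 0x34214
s_3 = InvRound(s_2, k_0) = 0x75CDE

0x75CDE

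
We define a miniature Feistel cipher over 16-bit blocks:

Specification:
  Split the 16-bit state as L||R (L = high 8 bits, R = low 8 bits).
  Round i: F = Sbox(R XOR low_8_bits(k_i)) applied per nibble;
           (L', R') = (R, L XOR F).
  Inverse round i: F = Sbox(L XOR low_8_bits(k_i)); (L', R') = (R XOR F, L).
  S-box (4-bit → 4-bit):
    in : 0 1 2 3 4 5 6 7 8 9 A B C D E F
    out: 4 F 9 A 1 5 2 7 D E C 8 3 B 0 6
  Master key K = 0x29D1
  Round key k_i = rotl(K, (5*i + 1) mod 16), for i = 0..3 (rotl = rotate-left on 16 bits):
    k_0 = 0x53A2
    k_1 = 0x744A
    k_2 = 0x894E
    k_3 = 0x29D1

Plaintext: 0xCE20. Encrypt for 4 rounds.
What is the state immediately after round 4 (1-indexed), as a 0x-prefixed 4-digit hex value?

s_0 = plaintext = 0xCE20
s_1 = Round(s_0, k_0) = 0x2017
s_2 = Round(s_1, k_1) = 0x177B
s_3 = Round(s_2, k_2) = 0x7BB2
s_4 = Round(s_3, k_3) = 0xB251

0xB251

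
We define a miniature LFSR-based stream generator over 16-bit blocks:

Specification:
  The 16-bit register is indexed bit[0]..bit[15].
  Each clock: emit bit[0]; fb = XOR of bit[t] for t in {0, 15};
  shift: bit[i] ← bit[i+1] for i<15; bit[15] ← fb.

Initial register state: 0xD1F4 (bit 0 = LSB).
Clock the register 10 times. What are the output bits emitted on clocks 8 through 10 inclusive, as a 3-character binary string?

reg_0 = 0xD1F4
clock 1: out=0, reg = 0xE8FA
clock 2: out=0, reg = 0xF47D
clock 3: out=1, reg = 0x7A3E
clock 4: out=0, reg = 0x3D1F
clock 5: out=1, reg = 0x9E8F
clock 6: out=1, reg = 0x4F47
clock 7: out=1, reg = 0xA7A3
clock 8: out=1, reg = 0x53D1
clock 9: out=1, reg = 0xA9E8
clock 10: out=0, reg = 0xD4F4

110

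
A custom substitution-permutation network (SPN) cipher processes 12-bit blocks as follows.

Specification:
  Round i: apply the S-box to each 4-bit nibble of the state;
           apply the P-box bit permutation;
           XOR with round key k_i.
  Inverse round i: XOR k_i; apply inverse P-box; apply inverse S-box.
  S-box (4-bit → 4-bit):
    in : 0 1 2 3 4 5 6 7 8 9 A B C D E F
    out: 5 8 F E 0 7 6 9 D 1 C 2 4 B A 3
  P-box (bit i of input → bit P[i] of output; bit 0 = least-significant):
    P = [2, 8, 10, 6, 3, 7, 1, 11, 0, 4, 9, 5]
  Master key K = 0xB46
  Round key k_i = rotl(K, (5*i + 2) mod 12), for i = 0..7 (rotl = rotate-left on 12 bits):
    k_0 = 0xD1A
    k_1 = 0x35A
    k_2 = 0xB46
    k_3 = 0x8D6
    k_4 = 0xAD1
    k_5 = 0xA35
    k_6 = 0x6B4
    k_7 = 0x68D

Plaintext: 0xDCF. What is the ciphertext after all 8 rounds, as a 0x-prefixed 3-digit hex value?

0x87F

s_0 = plaintext = 0xDCF
s_1 = Round(s_0, k_0) = 0xC2D
s_2 = Round(s_1, k_1) = 0x894
s_3 = Round(s_2, k_2) = 0x96F
s_4 = Round(s_3, k_3) = 0x951
s_5 = Round(s_4, k_4) = 0xA1A
s_6 = Round(s_5, k_5) = 0x455
s_7 = Round(s_6, k_6) = 0x33A
s_8 = Round(s_7, k_7) = 0x87F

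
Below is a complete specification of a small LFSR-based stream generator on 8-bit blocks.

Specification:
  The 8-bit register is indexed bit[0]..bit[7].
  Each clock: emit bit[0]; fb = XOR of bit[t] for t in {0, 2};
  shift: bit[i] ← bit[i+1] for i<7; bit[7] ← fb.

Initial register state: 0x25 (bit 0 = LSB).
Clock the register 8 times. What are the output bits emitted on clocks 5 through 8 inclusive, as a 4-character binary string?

0100

reg_0 = 0x25
clock 1: out=1, reg = 0x12
clock 2: out=0, reg = 0x09
clock 3: out=1, reg = 0x84
clock 4: out=0, reg = 0xC2
clock 5: out=0, reg = 0x61
clock 6: out=1, reg = 0xB0
clock 7: out=0, reg = 0x58
clock 8: out=0, reg = 0x2C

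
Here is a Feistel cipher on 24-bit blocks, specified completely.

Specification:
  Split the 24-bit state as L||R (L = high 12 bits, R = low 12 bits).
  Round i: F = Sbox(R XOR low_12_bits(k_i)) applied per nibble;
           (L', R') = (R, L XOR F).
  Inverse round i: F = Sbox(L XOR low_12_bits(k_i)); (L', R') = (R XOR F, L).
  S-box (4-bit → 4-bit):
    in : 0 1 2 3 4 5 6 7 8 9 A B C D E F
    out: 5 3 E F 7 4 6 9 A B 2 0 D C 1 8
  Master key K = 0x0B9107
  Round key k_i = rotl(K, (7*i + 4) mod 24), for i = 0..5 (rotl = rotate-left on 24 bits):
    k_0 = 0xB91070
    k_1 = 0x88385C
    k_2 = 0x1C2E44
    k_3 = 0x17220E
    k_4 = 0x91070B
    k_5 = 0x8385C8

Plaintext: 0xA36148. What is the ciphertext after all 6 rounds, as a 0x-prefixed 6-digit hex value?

0xB2B539

s_0 = plaintext = 0xA36148
s_1 = Round(s_0, k_0) = 0x1489CC
s_2 = Round(s_1, k_1) = 0x9CC2FD
s_3 = Round(s_2, k_2) = 0x2FD4C7
s_4 = Round(s_3, k_3) = 0x4C7426
s_5 = Round(s_4, k_4) = 0x426B2B
s_6 = Round(s_5, k_5) = 0xB2B539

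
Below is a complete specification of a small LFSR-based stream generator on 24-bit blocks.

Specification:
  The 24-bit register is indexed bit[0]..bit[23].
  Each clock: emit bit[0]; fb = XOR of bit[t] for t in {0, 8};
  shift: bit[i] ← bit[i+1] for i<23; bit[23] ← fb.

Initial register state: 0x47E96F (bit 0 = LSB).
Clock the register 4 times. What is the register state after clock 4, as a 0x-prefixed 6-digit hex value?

0x647E96

reg_0 = 0x47E96F
clock 1: out=1, reg = 0x23F4B7
clock 2: out=1, reg = 0x91FA5B
clock 3: out=1, reg = 0xC8FD2D
clock 4: out=1, reg = 0x647E96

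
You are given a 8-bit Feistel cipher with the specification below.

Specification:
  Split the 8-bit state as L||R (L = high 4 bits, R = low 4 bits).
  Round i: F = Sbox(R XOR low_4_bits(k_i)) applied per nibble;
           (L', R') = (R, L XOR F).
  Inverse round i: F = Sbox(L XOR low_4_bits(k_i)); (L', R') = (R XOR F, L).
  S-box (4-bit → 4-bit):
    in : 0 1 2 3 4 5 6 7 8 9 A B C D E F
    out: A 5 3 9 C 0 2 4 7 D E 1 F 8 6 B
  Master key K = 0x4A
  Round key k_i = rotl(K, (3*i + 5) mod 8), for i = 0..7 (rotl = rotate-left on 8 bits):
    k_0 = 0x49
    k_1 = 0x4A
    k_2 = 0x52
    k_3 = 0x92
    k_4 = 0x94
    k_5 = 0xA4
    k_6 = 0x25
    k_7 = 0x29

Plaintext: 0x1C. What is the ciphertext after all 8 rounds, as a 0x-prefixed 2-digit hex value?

s_0 = plaintext = 0x1C
s_1 = Round(s_0, k_0) = 0xC1
s_2 = Round(s_1, k_1) = 0x1D
s_3 = Round(s_2, k_2) = 0xDA
s_4 = Round(s_3, k_3) = 0xAA
s_5 = Round(s_4, k_4) = 0xAC
s_6 = Round(s_5, k_5) = 0xCD
s_7 = Round(s_6, k_6) = 0xDB
s_8 = Round(s_7, k_7) = 0xBE

0xBE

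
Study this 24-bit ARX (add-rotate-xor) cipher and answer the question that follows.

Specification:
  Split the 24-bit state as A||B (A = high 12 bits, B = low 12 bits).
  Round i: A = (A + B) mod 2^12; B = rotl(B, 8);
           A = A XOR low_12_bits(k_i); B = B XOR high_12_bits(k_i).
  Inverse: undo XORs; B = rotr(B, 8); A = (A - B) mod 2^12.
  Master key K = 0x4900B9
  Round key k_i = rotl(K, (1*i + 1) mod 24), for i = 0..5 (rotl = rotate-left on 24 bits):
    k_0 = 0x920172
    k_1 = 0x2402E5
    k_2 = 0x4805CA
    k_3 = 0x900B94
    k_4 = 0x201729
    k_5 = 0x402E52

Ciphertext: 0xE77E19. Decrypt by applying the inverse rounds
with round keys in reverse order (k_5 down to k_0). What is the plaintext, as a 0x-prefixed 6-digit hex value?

s_0 = ciphertext = 0xE77E19
s_1 = InvRound(s_0, k_5) = 0xE6B1BA
s_2 = InvRound(s_1, k_4) = 0xD8FBB3
s_3 = InvRound(s_2, k_3) = 0xAE9B32
s_4 = InvRound(s_3, k_2) = 0x3F4B2F
s_5 = InvRound(s_4, k_1) = 0xA186F9
s_6 = InvRound(s_5, k_0) = 0xDCBD9F

0xDCBD9F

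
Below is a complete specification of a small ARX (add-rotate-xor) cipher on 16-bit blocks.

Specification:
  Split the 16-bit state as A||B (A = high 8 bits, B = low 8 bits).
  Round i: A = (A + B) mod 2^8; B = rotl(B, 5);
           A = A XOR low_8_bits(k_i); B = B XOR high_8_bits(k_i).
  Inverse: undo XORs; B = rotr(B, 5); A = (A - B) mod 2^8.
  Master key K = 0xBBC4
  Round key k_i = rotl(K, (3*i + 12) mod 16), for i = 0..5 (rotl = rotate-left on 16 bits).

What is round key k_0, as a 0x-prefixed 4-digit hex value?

K = 0xBBC4
k_0 = rotl(K, (3*0+12) mod 16) = rotl(K, 12) = 0x4BBC

0x4BBC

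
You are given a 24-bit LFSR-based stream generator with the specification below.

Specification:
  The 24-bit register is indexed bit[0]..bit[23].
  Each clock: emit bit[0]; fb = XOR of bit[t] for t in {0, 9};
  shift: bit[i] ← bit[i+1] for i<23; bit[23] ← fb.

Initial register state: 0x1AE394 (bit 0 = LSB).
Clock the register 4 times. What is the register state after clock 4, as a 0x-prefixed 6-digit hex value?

reg_0 = 0x1AE394
clock 1: out=0, reg = 0x8D71CA
clock 2: out=0, reg = 0x46B8E5
clock 3: out=1, reg = 0xA35C72
clock 4: out=0, reg = 0x51AE39

0x51AE39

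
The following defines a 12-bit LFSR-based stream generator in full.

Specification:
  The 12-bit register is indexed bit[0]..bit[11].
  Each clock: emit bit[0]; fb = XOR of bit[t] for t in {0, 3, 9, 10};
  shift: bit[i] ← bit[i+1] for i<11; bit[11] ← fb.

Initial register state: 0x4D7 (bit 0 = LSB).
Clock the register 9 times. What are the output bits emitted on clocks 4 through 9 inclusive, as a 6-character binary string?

reg_0 = 0x4D7
clock 1: out=1, reg = 0x26B
clock 2: out=1, reg = 0x935
clock 3: out=1, reg = 0xC9A
clock 4: out=0, reg = 0x64D
clock 5: out=1, reg = 0x326
clock 6: out=0, reg = 0x993
clock 7: out=1, reg = 0xCC9
clock 8: out=1, reg = 0xE64
clock 9: out=0, reg = 0x732

010110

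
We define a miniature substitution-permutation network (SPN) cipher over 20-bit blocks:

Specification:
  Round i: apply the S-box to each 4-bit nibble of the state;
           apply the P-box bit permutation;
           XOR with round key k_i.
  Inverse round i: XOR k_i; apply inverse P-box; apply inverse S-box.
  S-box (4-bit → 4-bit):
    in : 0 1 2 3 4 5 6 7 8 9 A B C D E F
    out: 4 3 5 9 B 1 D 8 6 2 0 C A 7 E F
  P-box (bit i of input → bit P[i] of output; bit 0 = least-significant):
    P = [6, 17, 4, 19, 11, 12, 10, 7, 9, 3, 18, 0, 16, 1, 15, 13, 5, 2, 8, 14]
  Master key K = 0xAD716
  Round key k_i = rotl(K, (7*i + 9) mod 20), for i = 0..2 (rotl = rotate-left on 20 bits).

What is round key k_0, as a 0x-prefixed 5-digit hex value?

K = 0xAD716
k_0 = rotl(K, (7*0+9) mod 20) = rotl(K, 9) = 0xE2D5A

0xE2D5A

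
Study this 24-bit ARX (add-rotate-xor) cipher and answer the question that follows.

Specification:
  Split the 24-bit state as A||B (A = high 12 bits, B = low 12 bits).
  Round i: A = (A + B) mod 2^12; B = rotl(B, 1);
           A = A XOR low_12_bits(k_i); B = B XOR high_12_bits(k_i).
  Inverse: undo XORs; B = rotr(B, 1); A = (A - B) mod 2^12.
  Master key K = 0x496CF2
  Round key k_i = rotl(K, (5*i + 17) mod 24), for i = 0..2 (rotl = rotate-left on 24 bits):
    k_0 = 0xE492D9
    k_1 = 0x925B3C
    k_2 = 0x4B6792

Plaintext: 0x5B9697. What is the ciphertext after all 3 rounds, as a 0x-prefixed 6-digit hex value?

s_0 = plaintext = 0x5B9697
s_1 = Round(s_0, k_0) = 0xE89367
s_2 = Round(s_1, k_1) = 0xACCFEB
s_3 = Round(s_2, k_2) = 0xD25B61

0xD25B61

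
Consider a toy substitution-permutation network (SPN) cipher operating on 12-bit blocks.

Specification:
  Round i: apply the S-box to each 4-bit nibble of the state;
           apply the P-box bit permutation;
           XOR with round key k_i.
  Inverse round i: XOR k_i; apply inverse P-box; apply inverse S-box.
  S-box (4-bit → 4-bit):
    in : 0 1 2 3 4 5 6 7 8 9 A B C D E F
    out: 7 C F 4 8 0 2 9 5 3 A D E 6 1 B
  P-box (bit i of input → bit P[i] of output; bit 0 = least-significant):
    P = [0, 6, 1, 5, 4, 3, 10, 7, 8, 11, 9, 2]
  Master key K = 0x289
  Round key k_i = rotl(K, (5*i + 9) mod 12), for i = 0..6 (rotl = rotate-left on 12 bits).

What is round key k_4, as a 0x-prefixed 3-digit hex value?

0x125

K = 0x289
k_0 = rotl(K, (5*0+9) mod 12) = rotl(K, 9) = 0x251
k_1 = rotl(K, (5*1+9) mod 12) = rotl(K, 2) = 0xA24
k_2 = rotl(K, (5*2+9) mod 12) = rotl(K, 7) = 0x494
k_3 = rotl(K, (5*3+9) mod 12) = rotl(K, 0) = 0x289
k_4 = rotl(K, (5*4+9) mod 12) = rotl(K, 5) = 0x125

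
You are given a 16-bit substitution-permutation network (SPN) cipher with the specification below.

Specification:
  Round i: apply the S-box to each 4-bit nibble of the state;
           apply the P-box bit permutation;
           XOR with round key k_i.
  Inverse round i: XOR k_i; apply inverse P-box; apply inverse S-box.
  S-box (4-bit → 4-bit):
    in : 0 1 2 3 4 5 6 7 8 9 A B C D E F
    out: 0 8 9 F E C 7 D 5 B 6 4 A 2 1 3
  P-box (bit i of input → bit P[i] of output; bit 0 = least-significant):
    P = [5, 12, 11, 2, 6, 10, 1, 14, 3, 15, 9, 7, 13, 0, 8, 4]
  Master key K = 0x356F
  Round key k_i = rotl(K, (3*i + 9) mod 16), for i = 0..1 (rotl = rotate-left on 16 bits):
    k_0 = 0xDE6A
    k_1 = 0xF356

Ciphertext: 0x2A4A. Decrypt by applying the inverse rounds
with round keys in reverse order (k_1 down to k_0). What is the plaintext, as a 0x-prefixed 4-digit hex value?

s_0 = ciphertext = 0x2A4A
s_1 = InvRound(s_0, k_1) = 0x5F14
s_2 = InvRound(s_1, k_0) = 0x5F82

0x5F82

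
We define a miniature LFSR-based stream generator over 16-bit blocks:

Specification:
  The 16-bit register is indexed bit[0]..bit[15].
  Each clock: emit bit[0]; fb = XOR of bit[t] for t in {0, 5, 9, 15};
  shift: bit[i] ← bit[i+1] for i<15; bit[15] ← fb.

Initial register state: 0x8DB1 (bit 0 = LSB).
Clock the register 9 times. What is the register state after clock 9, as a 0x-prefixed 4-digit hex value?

0x84C6

reg_0 = 0x8DB1
clock 1: out=1, reg = 0xC6D8
clock 2: out=0, reg = 0x636C
clock 3: out=0, reg = 0x31B6
clock 4: out=0, reg = 0x98DB
clock 5: out=1, reg = 0x4C6D
clock 6: out=1, reg = 0x2636
clock 7: out=0, reg = 0x131B
clock 8: out=1, reg = 0x098D
clock 9: out=1, reg = 0x84C6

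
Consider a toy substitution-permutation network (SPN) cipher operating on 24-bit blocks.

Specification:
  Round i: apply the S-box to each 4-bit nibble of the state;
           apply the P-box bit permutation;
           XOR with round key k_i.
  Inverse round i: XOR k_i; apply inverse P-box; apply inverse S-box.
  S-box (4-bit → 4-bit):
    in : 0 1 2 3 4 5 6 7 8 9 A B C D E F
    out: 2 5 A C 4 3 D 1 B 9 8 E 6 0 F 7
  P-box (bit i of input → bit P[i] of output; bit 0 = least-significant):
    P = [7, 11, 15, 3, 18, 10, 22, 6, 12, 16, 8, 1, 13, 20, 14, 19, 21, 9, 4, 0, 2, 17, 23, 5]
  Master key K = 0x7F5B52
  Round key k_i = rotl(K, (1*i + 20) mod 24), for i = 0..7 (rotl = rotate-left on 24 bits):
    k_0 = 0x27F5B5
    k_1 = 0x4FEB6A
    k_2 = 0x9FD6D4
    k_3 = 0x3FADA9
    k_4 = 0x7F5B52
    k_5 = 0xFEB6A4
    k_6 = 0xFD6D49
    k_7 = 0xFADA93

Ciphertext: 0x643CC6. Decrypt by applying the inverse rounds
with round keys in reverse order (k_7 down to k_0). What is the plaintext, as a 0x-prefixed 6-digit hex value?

0x7A10C6

s_0 = ciphertext = 0x643CC6
s_1 = InvRound(s_0, k_7) = 0xFBED84
s_2 = InvRound(s_1, k_6) = 0x5ADD96
s_3 = InvRound(s_2, k_5) = 0x3F1370
s_4 = InvRound(s_3, k_4) = 0xAD4A40
s_5 = InvRound(s_4, k_3) = 0xB2F426
s_6 = InvRound(s_5, k_2) = 0xAF9297
s_7 = InvRound(s_6, k_1) = 0x661138
s_8 = InvRound(s_7, k_0) = 0x7A10C6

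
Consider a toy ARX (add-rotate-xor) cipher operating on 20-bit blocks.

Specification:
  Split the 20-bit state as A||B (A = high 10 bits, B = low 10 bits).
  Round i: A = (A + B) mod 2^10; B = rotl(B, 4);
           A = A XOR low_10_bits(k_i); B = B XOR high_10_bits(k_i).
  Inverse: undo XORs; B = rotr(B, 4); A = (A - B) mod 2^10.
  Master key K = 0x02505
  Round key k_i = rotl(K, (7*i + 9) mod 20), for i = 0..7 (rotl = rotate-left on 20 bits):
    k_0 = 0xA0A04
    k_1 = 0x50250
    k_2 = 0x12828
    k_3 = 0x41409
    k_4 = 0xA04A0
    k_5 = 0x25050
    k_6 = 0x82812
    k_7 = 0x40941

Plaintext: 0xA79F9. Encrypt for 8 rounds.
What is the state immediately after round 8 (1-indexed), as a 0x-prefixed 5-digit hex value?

0xED7D3

s_0 = plaintext = 0xA79F9
s_1 = Round(s_0, k_0) = 0xA4D15
s_2 = Round(s_1, k_1) = 0x7E014
s_3 = Round(s_2, k_2) = 0x8910A
s_4 = Round(s_3, k_3) = 0xC9DA1
s_5 = Round(s_4, k_4) = 0x1A097
s_6 = Round(s_5, k_5) = 0x2BDE6
s_7 = Round(s_6, k_6) = 0xA1C6D
s_8 = Round(s_7, k_7) = 0xED7D3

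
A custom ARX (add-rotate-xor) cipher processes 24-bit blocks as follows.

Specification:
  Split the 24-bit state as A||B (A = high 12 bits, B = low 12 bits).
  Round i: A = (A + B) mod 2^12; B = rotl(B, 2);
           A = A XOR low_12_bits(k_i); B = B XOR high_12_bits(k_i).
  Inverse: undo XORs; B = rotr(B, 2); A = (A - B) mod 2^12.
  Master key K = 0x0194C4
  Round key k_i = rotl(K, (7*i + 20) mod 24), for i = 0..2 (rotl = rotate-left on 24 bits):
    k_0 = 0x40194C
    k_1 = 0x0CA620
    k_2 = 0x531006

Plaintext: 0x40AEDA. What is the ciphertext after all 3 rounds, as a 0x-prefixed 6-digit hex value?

s_0 = plaintext = 0x40AEDA
s_1 = Round(s_0, k_0) = 0xBA8F6A
s_2 = Round(s_1, k_1) = 0xD32D61
s_3 = Round(s_2, k_2) = 0xA950B6

0xA950B6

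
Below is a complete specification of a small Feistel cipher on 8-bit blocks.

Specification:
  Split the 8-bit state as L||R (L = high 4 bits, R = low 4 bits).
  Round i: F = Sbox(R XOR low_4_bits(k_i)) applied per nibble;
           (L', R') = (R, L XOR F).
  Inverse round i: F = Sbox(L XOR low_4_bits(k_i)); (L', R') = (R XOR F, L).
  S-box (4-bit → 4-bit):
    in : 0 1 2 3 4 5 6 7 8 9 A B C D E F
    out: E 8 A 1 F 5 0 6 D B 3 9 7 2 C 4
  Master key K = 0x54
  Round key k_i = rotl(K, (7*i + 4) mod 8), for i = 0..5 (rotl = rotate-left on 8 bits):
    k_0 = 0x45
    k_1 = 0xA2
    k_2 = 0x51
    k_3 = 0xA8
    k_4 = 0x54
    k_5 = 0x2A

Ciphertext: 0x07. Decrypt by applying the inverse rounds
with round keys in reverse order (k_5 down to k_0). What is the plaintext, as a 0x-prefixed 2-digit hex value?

0x8F

s_0 = ciphertext = 0x07
s_1 = InvRound(s_0, k_5) = 0x40
s_2 = InvRound(s_1, k_4) = 0xE4
s_3 = InvRound(s_2, k_3) = 0x4E
s_4 = InvRound(s_3, k_2) = 0xB4
s_5 = InvRound(s_4, k_1) = 0xFB
s_6 = InvRound(s_5, k_0) = 0x8F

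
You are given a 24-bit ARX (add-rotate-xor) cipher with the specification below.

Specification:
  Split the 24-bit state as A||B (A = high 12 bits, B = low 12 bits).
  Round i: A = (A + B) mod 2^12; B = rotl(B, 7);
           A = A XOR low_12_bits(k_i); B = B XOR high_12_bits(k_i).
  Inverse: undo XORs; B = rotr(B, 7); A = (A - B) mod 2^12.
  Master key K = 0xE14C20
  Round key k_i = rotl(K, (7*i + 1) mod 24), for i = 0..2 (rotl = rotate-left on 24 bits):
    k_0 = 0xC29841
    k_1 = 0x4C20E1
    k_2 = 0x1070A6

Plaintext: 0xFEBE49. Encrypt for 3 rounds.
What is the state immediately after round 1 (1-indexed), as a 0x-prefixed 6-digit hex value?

0x6758DB

s_0 = plaintext = 0xFEBE49
s_1 = Round(s_0, k_0) = 0x6758DB
s_2 = Round(s_1, k_1) = 0xFB1904
s_3 = Round(s_2, k_2) = 0x81334F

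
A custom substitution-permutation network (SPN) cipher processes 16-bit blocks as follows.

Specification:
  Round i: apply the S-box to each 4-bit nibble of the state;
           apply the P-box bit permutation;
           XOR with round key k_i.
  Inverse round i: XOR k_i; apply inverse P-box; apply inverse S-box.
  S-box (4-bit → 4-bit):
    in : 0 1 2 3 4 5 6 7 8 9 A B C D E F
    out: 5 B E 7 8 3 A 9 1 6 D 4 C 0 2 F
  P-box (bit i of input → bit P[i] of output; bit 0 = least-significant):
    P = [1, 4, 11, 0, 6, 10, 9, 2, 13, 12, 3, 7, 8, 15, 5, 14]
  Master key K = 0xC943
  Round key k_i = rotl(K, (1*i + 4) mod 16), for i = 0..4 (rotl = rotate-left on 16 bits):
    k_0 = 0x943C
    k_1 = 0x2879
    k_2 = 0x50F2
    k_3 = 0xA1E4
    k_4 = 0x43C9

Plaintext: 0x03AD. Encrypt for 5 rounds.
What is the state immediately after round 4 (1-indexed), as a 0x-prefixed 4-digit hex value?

s_0 = plaintext = 0x03AD
s_1 = Round(s_0, k_0) = 0xA750
s_2 = Round(s_1, k_1) = 0x459B
s_3 = Round(s_2, k_2) = 0x2EF2
s_4 = Round(s_3, k_3) = 0x7F91
s_5 = Round(s_4, k_4) = 0x3452

0x7F91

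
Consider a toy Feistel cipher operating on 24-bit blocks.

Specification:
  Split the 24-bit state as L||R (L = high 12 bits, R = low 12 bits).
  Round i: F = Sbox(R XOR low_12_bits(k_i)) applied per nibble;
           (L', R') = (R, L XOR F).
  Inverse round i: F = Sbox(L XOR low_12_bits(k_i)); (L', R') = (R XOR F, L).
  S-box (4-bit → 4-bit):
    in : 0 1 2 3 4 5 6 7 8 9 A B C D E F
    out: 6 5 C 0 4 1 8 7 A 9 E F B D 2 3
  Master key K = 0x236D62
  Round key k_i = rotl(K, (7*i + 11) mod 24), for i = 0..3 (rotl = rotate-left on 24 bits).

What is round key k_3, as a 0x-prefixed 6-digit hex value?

K = 0x236D62
k_0 = rotl(K, (7*0+11) mod 24) = rotl(K, 11) = 0x6B111B
k_1 = rotl(K, (7*1+11) mod 24) = rotl(K, 18) = 0x888DB5
k_2 = rotl(K, (7*2+11) mod 24) = rotl(K, 1) = 0x46DAC4
k_3 = rotl(K, (7*3+11) mod 24) = rotl(K, 8) = 0x6D6223

0x6D6223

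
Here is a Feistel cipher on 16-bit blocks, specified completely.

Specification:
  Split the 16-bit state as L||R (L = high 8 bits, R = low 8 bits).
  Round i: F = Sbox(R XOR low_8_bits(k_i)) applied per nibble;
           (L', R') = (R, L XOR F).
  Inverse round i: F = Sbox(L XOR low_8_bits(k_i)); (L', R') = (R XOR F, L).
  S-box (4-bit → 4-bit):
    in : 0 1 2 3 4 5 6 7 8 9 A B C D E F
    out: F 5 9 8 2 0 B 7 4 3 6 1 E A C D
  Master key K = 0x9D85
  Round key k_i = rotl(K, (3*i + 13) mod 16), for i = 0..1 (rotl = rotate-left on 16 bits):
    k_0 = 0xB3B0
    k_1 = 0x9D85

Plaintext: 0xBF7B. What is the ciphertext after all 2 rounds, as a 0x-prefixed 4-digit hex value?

0x5EDA

s_0 = plaintext = 0xBF7B
s_1 = Round(s_0, k_0) = 0x7B5E
s_2 = Round(s_1, k_1) = 0x5EDA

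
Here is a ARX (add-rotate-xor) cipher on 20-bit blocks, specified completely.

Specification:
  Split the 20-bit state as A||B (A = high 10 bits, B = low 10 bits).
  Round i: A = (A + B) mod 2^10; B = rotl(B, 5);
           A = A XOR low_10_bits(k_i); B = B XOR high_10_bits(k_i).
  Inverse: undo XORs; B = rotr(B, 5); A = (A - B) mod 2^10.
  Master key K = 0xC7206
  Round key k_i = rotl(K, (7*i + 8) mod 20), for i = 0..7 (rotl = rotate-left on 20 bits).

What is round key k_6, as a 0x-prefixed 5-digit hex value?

0x81B1C

K = 0xC7206
k_0 = rotl(K, (7*0+8) mod 20) = rotl(K, 8) = 0x206C7
k_1 = rotl(K, (7*1+8) mod 20) = rotl(K, 15) = 0x36390
k_2 = rotl(K, (7*2+8) mod 20) = rotl(K, 2) = 0x1C81B
k_3 = rotl(K, (7*3+8) mod 20) = rotl(K, 9) = 0x40D8E
k_4 = rotl(K, (7*4+8) mod 20) = rotl(K, 16) = 0x6C720
k_5 = rotl(K, (7*5+8) mod 20) = rotl(K, 3) = 0x39036
k_6 = rotl(K, (7*6+8) mod 20) = rotl(K, 10) = 0x81B1C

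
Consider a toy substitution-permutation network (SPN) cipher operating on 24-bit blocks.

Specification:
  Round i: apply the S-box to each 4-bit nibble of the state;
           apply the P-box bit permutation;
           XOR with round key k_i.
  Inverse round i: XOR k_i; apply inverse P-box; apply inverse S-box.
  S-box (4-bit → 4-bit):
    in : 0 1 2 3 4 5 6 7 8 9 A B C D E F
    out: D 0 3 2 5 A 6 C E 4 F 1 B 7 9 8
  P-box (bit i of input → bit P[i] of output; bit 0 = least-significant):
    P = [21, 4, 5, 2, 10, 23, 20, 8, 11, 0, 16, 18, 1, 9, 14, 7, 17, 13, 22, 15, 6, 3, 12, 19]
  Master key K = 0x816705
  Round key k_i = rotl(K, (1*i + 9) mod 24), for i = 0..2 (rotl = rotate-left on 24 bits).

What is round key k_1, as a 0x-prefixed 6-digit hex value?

0x9C1605

K = 0x816705
k_0 = rotl(K, (1*0+9) mod 24) = rotl(K, 9) = 0xCE0B02
k_1 = rotl(K, (1*1+9) mod 24) = rotl(K, 10) = 0x9C1605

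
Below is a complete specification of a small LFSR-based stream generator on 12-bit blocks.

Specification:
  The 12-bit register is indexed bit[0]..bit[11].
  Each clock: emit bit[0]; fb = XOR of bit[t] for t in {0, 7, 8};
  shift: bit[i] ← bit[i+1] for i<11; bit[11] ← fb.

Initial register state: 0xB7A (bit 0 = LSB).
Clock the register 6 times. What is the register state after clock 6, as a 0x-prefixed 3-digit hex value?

reg_0 = 0xB7A
clock 1: out=0, reg = 0xDBD
clock 2: out=1, reg = 0xEDE
clock 3: out=0, reg = 0xF6F
clock 4: out=1, reg = 0x7B7
clock 5: out=1, reg = 0xBDB
clock 6: out=1, reg = 0xDED

0xDED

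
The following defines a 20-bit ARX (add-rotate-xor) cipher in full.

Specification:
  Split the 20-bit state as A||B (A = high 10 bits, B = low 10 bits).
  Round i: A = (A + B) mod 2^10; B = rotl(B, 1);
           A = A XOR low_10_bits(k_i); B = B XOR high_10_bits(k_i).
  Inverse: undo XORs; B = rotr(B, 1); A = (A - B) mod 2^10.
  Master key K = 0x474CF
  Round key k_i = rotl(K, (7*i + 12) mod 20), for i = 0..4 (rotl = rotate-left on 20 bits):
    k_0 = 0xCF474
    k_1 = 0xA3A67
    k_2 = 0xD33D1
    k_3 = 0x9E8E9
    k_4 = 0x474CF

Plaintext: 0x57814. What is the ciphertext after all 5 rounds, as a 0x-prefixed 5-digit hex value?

0x165F2

s_0 = plaintext = 0x57814
s_1 = Round(s_0, k_0) = 0x41B15
s_2 = Round(s_1, k_1) = 0x9F0A5
s_3 = Round(s_2, k_2) = 0x3C206
s_4 = Round(s_3, k_3) = 0x87E77
s_5 = Round(s_4, k_4) = 0x165F2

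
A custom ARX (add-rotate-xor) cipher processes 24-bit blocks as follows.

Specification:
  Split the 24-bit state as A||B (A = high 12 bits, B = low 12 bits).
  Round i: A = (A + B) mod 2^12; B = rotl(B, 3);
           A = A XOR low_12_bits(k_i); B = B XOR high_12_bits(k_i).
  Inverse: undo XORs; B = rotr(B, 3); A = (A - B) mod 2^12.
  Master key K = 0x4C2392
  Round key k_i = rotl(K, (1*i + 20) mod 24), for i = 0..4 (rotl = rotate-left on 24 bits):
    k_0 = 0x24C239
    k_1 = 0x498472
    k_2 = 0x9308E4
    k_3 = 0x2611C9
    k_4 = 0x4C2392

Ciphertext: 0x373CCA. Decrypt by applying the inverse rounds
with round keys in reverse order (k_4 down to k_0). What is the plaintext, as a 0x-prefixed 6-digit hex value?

0xDE04BF

s_0 = ciphertext = 0x373CCA
s_1 = InvRound(s_0, k_4) = 0xFE0101
s_2 = InvRound(s_1, k_3) = 0xDBD06C
s_3 = InvRound(s_2, k_2) = 0xC2E92B
s_4 = InvRound(s_3, k_1) = 0x0A67B6
s_5 = InvRound(s_4, k_0) = 0xDE04BF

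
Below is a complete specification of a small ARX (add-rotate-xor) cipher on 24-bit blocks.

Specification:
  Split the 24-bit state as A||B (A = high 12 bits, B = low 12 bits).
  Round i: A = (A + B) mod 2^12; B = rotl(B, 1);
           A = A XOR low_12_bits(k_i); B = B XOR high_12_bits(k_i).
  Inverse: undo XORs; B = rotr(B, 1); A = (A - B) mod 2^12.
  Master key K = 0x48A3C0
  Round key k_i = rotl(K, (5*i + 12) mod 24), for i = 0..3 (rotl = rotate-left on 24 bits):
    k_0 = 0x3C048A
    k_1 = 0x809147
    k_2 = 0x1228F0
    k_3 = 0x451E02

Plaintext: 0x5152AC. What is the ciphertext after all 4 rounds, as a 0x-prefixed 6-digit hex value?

0xE7F2F0

s_0 = plaintext = 0x5152AC
s_1 = Round(s_0, k_0) = 0x34B698
s_2 = Round(s_1, k_1) = 0x8A4539
s_3 = Round(s_2, k_2) = 0x52DB50
s_4 = Round(s_3, k_3) = 0xE7F2F0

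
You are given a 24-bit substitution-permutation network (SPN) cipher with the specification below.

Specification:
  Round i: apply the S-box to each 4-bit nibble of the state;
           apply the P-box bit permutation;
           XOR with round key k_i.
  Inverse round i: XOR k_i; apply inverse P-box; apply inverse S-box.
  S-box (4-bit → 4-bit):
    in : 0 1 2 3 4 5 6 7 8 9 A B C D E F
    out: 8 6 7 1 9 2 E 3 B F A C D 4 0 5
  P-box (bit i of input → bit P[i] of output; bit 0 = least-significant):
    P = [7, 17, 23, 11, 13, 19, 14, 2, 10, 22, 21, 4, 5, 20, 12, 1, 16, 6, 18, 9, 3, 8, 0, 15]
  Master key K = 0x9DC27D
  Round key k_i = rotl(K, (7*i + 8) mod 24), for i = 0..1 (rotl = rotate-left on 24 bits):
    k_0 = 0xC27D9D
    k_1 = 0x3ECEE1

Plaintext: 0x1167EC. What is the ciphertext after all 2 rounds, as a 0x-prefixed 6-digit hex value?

0x22DDB2

s_0 = plaintext = 0x1167EC
s_1 = Round(s_0, k_0) = 0x16605E
s_2 = Round(s_1, k_1) = 0x22DDB2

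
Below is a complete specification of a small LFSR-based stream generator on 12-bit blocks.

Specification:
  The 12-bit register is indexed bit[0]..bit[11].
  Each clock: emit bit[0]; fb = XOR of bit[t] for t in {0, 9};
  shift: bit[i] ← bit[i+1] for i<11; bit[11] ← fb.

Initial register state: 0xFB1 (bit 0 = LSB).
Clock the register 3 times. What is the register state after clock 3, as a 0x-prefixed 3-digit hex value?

reg_0 = 0xFB1
clock 1: out=1, reg = 0x7D8
clock 2: out=0, reg = 0xBEC
clock 3: out=0, reg = 0xDF6

0xDF6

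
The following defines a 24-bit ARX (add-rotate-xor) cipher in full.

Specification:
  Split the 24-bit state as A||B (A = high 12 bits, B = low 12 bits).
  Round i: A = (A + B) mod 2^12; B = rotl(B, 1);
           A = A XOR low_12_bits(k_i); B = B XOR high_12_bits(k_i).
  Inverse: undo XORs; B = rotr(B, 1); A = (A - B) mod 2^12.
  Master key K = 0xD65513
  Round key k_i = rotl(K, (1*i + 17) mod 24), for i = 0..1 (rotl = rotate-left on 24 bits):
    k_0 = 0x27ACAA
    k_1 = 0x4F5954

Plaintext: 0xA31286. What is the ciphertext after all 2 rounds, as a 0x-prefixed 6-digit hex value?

s_0 = plaintext = 0xA31286
s_1 = Round(s_0, k_0) = 0x01D776
s_2 = Round(s_1, k_1) = 0xEC7A19

0xEC7A19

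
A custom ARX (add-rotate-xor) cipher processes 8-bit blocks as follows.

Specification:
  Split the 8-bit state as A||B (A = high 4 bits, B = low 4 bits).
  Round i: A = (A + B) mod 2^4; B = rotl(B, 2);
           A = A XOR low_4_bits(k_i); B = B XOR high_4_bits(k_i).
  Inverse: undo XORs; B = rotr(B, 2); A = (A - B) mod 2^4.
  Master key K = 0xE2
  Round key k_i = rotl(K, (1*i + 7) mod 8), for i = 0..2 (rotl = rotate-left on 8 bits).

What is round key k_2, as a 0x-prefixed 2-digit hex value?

0xC5

K = 0xE2
k_0 = rotl(K, (1*0+7) mod 8) = rotl(K, 7) = 0x71
k_1 = rotl(K, (1*1+7) mod 8) = rotl(K, 0) = 0xE2
k_2 = rotl(K, (1*2+7) mod 8) = rotl(K, 1) = 0xC5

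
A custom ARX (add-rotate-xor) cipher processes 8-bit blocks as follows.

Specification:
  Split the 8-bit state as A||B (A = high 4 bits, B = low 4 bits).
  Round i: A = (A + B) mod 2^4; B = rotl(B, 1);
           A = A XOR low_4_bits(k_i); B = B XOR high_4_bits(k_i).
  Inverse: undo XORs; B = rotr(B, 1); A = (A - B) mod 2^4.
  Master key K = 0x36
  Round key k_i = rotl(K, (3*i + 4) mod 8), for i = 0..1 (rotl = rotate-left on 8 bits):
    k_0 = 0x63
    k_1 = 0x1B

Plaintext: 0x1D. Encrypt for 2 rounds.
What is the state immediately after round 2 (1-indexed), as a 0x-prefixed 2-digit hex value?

s_0 = plaintext = 0x1D
s_1 = Round(s_0, k_0) = 0xDD
s_2 = Round(s_1, k_1) = 0x1A

0x1A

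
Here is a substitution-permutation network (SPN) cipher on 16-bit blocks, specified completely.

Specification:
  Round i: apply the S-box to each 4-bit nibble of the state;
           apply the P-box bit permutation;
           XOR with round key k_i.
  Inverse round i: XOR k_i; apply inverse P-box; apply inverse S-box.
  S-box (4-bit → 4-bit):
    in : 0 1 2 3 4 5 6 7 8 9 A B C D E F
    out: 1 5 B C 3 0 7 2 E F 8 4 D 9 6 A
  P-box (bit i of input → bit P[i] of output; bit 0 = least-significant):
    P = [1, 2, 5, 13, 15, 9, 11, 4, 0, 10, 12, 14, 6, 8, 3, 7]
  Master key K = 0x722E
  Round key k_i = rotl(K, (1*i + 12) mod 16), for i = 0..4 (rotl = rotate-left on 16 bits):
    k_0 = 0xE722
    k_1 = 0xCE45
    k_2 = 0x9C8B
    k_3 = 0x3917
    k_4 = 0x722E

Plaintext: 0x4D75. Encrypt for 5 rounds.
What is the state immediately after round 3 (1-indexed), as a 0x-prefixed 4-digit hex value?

s_0 = plaintext = 0x4D75
s_1 = Round(s_0, k_0) = 0xA463
s_2 = Round(s_1, k_1) = 0x60E4
s_3 = Round(s_2, k_2) = 0x97C4
s_4 = Round(s_3, k_3) = 0xB4C9
s_5 = Round(s_4, k_4) = 0xDE11

0x97C4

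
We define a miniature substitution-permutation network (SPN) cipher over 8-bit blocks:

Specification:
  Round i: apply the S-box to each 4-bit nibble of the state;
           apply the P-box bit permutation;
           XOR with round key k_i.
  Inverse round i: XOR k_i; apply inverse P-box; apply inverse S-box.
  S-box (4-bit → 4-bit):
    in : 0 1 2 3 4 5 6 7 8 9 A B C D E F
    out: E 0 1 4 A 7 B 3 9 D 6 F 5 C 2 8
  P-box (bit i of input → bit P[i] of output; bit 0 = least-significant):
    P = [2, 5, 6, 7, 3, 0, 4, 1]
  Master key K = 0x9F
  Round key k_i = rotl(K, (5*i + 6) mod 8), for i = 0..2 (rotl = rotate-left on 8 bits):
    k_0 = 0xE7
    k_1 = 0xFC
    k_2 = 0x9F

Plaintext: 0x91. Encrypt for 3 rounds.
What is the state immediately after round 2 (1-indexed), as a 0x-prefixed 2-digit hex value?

0x3E

s_0 = plaintext = 0x91
s_1 = Round(s_0, k_0) = 0xFD
s_2 = Round(s_1, k_1) = 0x3E
s_3 = Round(s_2, k_2) = 0xAF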